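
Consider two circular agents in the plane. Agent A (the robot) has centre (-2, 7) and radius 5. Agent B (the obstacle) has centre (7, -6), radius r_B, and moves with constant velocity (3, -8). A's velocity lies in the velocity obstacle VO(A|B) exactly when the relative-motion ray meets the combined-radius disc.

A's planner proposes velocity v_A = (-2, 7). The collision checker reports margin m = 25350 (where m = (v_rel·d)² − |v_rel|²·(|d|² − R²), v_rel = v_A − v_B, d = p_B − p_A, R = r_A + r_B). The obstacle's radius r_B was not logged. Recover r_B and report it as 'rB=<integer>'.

m = 25350
d = (9, -13);  v_rel = (-5, 15),  |v_rel|² = 250
v_rel×d = (-5)·(-13) − (15)·(9) = -70
since m = R²·250 − (-70)²:  R² = (4900 + 25350) / 250 = 121
R = √121 = 11  ⇒  r_B = 11 − 5 = 6

rB=6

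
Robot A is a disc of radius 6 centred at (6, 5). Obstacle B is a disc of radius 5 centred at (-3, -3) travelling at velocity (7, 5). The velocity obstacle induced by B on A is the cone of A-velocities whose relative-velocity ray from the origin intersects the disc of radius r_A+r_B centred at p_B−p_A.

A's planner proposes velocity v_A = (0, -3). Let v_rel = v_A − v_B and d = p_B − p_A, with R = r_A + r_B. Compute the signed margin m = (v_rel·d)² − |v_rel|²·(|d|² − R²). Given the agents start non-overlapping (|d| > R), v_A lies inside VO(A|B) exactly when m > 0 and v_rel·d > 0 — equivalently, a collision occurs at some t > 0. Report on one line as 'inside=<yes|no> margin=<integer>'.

d = (-9, -8),  |d|² = 145;  R = 6+5 = 11,  c = 145−11² = 24
v_rel = (-7, -8),  |v_rel|² = 113;  v_rel·d = (-7)·(-9) + (-8)·(-8) = 127
113·t² − 254·t + 24 = 0  ⇒  m = 127² − 113·24 = 13417
m = 13417 > 0,  v_rel·d = 127 > 0  ⇒  inside

inside=yes margin=13417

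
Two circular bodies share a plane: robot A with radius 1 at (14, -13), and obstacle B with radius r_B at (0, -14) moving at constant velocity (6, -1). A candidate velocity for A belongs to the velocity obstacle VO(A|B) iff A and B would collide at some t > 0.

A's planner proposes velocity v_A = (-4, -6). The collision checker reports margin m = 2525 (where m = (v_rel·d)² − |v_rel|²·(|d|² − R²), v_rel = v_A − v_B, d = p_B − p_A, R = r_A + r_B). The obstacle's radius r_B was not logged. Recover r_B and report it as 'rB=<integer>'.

m = 2525
d = (-14, -1);  v_rel = (-10, -5),  |v_rel|² = 125
v_rel×d = (-10)·(-1) − (-5)·(-14) = -60
since m = R²·125 − (-60)²:  R² = (3600 + 2525) / 125 = 49
R = √49 = 7  ⇒  r_B = 7 − 1 = 6

rB=6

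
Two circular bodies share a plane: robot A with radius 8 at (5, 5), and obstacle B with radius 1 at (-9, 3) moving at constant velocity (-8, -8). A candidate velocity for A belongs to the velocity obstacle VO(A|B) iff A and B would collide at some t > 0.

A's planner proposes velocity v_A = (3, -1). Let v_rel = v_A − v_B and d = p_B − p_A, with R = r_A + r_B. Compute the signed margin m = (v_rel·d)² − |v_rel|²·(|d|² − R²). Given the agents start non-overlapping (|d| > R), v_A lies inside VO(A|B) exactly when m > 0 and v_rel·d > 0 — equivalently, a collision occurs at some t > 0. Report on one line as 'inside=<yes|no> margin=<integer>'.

d = (-14, -2),  |d|² = 200;  R = 8+1 = 9,  c = 200−9² = 119
v_rel = (11, 7),  |v_rel|² = 170;  v_rel·d = (11)·(-14) + (7)·(-2) = -168
170·t² + 336·t + 119 = 0  ⇒  m = (-168)² − 170·119 = 7994
m = 7994 > 0,  v_rel·d = -168 < 0  ⇒  outside

inside=no margin=7994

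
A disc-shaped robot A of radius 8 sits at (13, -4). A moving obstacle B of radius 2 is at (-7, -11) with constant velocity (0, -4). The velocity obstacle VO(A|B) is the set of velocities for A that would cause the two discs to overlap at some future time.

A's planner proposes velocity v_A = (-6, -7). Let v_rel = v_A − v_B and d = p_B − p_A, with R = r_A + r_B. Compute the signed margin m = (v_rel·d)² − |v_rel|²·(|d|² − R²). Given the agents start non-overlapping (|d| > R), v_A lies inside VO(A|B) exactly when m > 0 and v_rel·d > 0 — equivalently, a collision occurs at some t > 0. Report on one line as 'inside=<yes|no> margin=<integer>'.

d = (-20, -7),  |d|² = 449;  R = 8+2 = 10,  c = 449−10² = 349
v_rel = (-6, -3),  |v_rel|² = 45;  v_rel·d = (-6)·(-20) + (-3)·(-7) = 141
45·t² − 282·t + 349 = 0  ⇒  m = 141² − 45·349 = 4176
m = 4176 > 0,  v_rel·d = 141 > 0  ⇒  inside

inside=yes margin=4176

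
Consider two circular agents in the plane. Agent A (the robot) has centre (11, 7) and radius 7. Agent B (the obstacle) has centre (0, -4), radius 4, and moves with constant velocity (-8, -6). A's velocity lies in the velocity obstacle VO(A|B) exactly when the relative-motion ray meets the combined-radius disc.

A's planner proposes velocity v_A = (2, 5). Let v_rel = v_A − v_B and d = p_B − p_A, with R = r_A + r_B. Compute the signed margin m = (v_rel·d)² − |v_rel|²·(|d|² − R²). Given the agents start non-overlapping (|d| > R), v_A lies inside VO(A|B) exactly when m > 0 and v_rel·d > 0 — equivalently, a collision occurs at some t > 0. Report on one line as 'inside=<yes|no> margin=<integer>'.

d = (-11, -11),  |d|² = 242;  R = 7+4 = 11,  c = 242−11² = 121
v_rel = (10, 11),  |v_rel|² = 221;  v_rel·d = (10)·(-11) + (11)·(-11) = -231
221·t² + 462·t + 121 = 0  ⇒  m = (-231)² − 221·121 = 26620
m = 26620 > 0,  v_rel·d = -231 < 0  ⇒  outside

inside=no margin=26620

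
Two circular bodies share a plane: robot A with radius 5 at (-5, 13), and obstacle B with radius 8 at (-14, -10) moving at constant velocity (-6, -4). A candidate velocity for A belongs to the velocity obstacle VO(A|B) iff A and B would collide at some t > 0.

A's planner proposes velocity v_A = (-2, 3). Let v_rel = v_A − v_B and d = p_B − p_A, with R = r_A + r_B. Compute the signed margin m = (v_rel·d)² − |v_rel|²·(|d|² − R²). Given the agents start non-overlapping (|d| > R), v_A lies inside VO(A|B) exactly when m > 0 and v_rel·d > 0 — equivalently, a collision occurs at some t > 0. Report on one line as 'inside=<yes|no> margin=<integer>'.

d = (-9, -23),  |d|² = 610;  R = 5+8 = 13,  c = 610−13² = 441
v_rel = (4, 7),  |v_rel|² = 65;  v_rel·d = (4)·(-9) + (7)·(-23) = -197
65·t² + 394·t + 441 = 0  ⇒  m = (-197)² − 65·441 = 10144
m = 10144 > 0,  v_rel·d = -197 < 0  ⇒  outside

inside=no margin=10144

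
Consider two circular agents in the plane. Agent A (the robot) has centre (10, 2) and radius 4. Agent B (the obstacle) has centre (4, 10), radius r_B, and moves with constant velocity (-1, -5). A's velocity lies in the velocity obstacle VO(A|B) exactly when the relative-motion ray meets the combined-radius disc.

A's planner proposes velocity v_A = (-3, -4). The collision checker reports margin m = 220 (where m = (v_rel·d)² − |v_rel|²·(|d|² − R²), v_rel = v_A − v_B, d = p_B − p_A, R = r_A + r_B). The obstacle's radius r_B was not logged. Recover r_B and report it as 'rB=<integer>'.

m = 220
d = (-6, 8);  v_rel = (-2, 1),  |v_rel|² = 5
v_rel×d = (-2)·(8) − (1)·(-6) = -10
since m = R²·5 − (-10)²:  R² = (100 + 220) / 5 = 64
R = √64 = 8  ⇒  r_B = 8 − 4 = 4

rB=4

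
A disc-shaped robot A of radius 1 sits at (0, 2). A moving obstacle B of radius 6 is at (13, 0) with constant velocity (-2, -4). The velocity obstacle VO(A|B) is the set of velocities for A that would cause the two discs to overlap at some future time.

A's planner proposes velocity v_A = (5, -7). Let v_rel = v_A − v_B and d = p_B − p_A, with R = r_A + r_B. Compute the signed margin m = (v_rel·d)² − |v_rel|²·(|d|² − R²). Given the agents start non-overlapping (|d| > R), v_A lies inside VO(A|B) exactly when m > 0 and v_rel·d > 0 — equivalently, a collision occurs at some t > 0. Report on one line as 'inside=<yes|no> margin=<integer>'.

d = (13, -2),  |d|² = 173;  R = 1+6 = 7,  c = 173−7² = 124
v_rel = (7, -3),  |v_rel|² = 58;  v_rel·d = (7)·(13) + (-3)·(-2) = 97
58·t² − 194·t + 124 = 0  ⇒  m = 97² − 58·124 = 2217
m = 2217 > 0,  v_rel·d = 97 > 0  ⇒  inside

inside=yes margin=2217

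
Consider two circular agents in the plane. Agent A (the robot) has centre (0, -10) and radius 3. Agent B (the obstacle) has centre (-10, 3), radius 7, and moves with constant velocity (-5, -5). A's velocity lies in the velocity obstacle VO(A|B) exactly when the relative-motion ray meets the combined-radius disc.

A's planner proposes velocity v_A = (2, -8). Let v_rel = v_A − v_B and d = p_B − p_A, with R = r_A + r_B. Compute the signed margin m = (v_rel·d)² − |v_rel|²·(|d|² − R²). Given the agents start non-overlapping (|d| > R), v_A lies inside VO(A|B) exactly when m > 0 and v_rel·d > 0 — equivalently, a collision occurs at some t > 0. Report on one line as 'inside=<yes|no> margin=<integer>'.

d = (-10, 13),  |d|² = 269;  R = 3+7 = 10,  c = 269−10² = 169
v_rel = (7, -3),  |v_rel|² = 58;  v_rel·d = (7)·(-10) + (-3)·(13) = -109
58·t² + 218·t + 169 = 0  ⇒  m = (-109)² − 58·169 = 2079
m = 2079 > 0,  v_rel·d = -109 < 0  ⇒  outside

inside=no margin=2079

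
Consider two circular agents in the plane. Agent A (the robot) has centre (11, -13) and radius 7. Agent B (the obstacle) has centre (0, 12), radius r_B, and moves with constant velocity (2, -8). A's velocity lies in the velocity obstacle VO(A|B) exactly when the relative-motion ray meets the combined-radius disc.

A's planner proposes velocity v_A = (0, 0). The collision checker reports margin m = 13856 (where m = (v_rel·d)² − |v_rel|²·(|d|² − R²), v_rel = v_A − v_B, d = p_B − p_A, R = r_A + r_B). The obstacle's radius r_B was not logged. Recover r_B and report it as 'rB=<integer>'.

m = 13856
d = (-11, 25);  v_rel = (-2, 8),  |v_rel|² = 68
v_rel×d = (-2)·(25) − (8)·(-11) = 38
since m = R²·68 − 38²:  R² = (1444 + 13856) / 68 = 225
R = √225 = 15  ⇒  r_B = 15 − 7 = 8

rB=8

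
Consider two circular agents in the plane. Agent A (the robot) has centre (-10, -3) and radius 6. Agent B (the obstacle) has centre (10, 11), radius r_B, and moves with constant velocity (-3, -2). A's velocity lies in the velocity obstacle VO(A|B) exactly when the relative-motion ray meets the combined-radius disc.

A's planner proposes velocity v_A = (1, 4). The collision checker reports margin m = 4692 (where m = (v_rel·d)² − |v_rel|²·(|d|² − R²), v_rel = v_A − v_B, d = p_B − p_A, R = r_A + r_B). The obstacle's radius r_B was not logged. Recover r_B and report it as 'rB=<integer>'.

m = 4692
d = (20, 14);  v_rel = (4, 6),  |v_rel|² = 52
v_rel×d = (4)·(14) − (6)·(20) = -64
since m = R²·52 − (-64)²:  R² = (4096 + 4692) / 52 = 169
R = √169 = 13  ⇒  r_B = 13 − 6 = 7

rB=7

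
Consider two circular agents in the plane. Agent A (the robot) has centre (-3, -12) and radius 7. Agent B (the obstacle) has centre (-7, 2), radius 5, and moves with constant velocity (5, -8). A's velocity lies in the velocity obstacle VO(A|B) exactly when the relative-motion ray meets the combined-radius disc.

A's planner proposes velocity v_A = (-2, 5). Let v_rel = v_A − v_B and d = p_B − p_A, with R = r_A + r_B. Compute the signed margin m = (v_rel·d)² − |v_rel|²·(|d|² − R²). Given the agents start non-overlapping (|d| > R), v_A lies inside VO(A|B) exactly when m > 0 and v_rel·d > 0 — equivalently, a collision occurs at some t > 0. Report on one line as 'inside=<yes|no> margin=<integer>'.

d = (-4, 14),  |d|² = 212;  R = 7+5 = 12,  c = 212−12² = 68
v_rel = (-7, 13),  |v_rel|² = 218;  v_rel·d = (-7)·(-4) + (13)·(14) = 210
218·t² − 420·t + 68 = 0  ⇒  m = 210² − 218·68 = 29276
m = 29276 > 0,  v_rel·d = 210 > 0  ⇒  inside

inside=yes margin=29276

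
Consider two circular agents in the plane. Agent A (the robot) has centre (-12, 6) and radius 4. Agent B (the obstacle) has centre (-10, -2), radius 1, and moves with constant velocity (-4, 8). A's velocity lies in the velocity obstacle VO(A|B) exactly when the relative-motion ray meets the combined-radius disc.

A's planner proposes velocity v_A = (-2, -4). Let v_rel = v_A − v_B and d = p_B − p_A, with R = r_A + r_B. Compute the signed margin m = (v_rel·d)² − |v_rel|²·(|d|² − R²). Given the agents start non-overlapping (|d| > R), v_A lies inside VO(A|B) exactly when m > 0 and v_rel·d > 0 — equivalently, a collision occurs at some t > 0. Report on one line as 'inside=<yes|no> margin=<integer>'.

d = (2, -8),  |d|² = 68;  R = 4+1 = 5,  c = 68−5² = 43
v_rel = (2, -12),  |v_rel|² = 148;  v_rel·d = (2)·(2) + (-12)·(-8) = 100
148·t² − 200·t + 43 = 0  ⇒  m = 100² − 148·43 = 3636
m = 3636 > 0,  v_rel·d = 100 > 0  ⇒  inside

inside=yes margin=3636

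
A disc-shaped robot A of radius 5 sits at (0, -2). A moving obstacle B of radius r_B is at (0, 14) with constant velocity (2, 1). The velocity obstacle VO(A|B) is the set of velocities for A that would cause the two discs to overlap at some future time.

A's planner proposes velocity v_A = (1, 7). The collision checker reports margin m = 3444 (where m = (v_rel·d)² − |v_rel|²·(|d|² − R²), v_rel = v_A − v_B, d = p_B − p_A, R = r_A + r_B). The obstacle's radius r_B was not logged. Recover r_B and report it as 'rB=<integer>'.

m = 3444
d = (0, 16);  v_rel = (-1, 6),  |v_rel|² = 37
v_rel×d = (-1)·(16) − (6)·(0) = -16
since m = R²·37 − (-16)²:  R² = (256 + 3444) / 37 = 100
R = √100 = 10  ⇒  r_B = 10 − 5 = 5

rB=5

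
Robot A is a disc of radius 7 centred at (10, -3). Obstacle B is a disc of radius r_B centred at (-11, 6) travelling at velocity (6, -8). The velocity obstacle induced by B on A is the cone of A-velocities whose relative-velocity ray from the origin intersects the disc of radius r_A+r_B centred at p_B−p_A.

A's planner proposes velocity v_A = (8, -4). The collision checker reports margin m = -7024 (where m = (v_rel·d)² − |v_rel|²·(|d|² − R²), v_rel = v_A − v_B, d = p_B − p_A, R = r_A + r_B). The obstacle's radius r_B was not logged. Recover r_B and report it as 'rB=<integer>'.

m = -7024
d = (-21, 9);  v_rel = (2, 4),  |v_rel|² = 20
v_rel×d = (2)·(9) − (4)·(-21) = 102
since m = R²·20 − 102²:  R² = (10404 + -7024) / 20 = 169
R = √169 = 13  ⇒  r_B = 13 − 7 = 6

rB=6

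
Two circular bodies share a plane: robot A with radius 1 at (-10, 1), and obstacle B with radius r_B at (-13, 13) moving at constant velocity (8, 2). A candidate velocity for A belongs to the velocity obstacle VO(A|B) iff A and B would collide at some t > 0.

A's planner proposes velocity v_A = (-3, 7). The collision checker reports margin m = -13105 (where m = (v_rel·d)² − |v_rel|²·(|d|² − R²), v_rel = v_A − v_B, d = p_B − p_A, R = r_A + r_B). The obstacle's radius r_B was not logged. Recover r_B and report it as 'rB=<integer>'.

m = -13105
d = (-3, 12);  v_rel = (-11, 5),  |v_rel|² = 146
v_rel×d = (-11)·(12) − (5)·(-3) = -117
since m = R²·146 − (-117)²:  R² = (13689 + -13105) / 146 = 4
R = √4 = 2  ⇒  r_B = 2 − 1 = 1

rB=1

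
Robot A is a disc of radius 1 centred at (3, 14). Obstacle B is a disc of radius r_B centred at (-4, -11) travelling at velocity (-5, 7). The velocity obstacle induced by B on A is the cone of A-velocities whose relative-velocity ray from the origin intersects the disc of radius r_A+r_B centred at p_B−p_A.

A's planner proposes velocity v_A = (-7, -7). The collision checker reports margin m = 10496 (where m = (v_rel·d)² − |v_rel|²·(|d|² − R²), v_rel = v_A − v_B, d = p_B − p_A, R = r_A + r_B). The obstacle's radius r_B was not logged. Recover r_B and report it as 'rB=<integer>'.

m = 10496
d = (-7, -25);  v_rel = (-2, -14),  |v_rel|² = 200
v_rel×d = (-2)·(-25) − (-14)·(-7) = -48
since m = R²·200 − (-48)²:  R² = (2304 + 10496) / 200 = 64
R = √64 = 8  ⇒  r_B = 8 − 1 = 7

rB=7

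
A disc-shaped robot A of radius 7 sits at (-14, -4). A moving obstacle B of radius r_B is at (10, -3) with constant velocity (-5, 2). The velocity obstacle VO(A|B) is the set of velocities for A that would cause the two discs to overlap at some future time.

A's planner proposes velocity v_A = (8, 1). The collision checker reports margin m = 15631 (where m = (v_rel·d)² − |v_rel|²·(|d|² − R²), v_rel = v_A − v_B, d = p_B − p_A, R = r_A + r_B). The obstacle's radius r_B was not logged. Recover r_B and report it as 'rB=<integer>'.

m = 15631
d = (24, 1);  v_rel = (13, -1),  |v_rel|² = 170
v_rel×d = (13)·(1) − (-1)·(24) = 37
since m = R²·170 − 37²:  R² = (1369 + 15631) / 170 = 100
R = √100 = 10  ⇒  r_B = 10 − 7 = 3

rB=3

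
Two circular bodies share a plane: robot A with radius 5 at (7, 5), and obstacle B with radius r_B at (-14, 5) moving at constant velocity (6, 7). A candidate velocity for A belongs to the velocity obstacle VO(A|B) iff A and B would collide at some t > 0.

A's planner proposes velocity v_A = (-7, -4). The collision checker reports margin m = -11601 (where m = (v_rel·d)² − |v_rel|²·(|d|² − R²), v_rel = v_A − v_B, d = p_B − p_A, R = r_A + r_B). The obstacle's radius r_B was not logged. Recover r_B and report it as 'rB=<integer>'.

m = -11601
d = (-21, 0);  v_rel = (-13, -11),  |v_rel|² = 290
v_rel×d = (-13)·(0) − (-11)·(-21) = -231
since m = R²·290 − (-231)²:  R² = (53361 + -11601) / 290 = 144
R = √144 = 12  ⇒  r_B = 12 − 5 = 7

rB=7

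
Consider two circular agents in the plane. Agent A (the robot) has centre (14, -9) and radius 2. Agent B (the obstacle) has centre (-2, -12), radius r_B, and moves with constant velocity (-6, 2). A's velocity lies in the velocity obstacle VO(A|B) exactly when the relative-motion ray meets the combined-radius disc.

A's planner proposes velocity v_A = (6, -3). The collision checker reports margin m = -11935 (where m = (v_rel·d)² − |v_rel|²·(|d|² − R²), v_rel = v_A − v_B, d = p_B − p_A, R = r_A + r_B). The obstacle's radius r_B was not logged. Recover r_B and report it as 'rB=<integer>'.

m = -11935
d = (-16, -3);  v_rel = (12, -5),  |v_rel|² = 169
v_rel×d = (12)·(-3) − (-5)·(-16) = -116
since m = R²·169 − (-116)²:  R² = (13456 + -11935) / 169 = 9
R = √9 = 3  ⇒  r_B = 3 − 2 = 1

rB=1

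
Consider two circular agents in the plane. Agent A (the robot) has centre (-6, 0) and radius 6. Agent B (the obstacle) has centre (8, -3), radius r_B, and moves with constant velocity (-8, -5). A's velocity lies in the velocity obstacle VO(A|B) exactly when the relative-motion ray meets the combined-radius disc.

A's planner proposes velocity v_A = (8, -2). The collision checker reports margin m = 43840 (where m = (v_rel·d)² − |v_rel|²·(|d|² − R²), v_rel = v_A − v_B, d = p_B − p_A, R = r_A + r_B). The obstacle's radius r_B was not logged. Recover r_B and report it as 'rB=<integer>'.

m = 43840
d = (14, -3);  v_rel = (16, 3),  |v_rel|² = 265
v_rel×d = (16)·(-3) − (3)·(14) = -90
since m = R²·265 − (-90)²:  R² = (8100 + 43840) / 265 = 196
R = √196 = 14  ⇒  r_B = 14 − 6 = 8

rB=8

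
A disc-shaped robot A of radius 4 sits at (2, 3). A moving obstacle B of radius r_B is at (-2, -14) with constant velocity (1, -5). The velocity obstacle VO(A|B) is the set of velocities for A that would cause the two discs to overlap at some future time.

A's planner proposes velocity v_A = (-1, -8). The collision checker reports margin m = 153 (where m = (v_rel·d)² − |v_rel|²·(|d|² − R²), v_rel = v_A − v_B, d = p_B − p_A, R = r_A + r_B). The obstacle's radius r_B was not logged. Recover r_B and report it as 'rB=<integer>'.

m = 153
d = (-4, -17);  v_rel = (-2, -3),  |v_rel|² = 13
v_rel×d = (-2)·(-17) − (-3)·(-4) = 22
since m = R²·13 − 22²:  R² = (484 + 153) / 13 = 49
R = √49 = 7  ⇒  r_B = 7 − 4 = 3

rB=3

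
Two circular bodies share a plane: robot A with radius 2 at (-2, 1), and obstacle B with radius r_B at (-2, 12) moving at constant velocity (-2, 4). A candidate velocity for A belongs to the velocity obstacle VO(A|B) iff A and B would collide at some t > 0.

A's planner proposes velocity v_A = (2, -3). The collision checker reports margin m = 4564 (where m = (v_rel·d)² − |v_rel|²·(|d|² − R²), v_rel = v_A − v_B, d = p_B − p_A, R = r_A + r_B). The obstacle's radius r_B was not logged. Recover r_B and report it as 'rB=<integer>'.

m = 4564
d = (0, 11);  v_rel = (4, -7),  |v_rel|² = 65
v_rel×d = (4)·(11) − (-7)·(0) = 44
since m = R²·65 − 44²:  R² = (1936 + 4564) / 65 = 100
R = √100 = 10  ⇒  r_B = 10 − 2 = 8

rB=8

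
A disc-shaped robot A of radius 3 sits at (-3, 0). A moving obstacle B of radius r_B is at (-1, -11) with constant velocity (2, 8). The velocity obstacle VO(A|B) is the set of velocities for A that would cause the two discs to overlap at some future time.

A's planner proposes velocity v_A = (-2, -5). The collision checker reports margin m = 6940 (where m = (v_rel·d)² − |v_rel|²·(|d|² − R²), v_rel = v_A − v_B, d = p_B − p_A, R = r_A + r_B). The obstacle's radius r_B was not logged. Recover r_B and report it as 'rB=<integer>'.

m = 6940
d = (2, -11);  v_rel = (-4, -13),  |v_rel|² = 185
v_rel×d = (-4)·(-11) − (-13)·(2) = 70
since m = R²·185 − 70²:  R² = (4900 + 6940) / 185 = 64
R = √64 = 8  ⇒  r_B = 8 − 3 = 5

rB=5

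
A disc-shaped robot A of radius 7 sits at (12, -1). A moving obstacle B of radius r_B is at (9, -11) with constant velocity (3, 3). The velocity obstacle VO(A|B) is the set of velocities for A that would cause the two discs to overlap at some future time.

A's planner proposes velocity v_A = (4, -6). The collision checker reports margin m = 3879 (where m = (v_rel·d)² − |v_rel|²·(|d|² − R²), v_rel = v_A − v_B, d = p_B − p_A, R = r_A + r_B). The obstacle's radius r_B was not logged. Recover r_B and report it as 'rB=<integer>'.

m = 3879
d = (-3, -10);  v_rel = (1, -9),  |v_rel|² = 82
v_rel×d = (1)·(-10) − (-9)·(-3) = -37
since m = R²·82 − (-37)²:  R² = (1369 + 3879) / 82 = 64
R = √64 = 8  ⇒  r_B = 8 − 7 = 1

rB=1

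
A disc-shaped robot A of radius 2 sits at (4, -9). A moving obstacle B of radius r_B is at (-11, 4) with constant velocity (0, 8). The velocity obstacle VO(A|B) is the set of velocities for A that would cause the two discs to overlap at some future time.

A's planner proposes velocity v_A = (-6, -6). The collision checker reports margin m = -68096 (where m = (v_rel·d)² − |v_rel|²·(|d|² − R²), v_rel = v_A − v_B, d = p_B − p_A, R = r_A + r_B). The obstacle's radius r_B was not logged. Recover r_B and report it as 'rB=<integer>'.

m = -68096
d = (-15, 13);  v_rel = (-6, -14),  |v_rel|² = 232
v_rel×d = (-6)·(13) − (-14)·(-15) = -288
since m = R²·232 − (-288)²:  R² = (82944 + -68096) / 232 = 64
R = √64 = 8  ⇒  r_B = 8 − 2 = 6

rB=6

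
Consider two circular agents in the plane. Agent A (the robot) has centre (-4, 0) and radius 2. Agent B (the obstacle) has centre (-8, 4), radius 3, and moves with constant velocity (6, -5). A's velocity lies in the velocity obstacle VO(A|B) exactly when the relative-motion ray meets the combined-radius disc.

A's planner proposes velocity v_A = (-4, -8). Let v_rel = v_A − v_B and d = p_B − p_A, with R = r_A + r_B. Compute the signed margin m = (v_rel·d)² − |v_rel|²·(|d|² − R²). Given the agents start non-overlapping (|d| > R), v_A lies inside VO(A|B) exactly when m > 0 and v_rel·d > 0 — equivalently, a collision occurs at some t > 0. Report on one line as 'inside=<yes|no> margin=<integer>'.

d = (-4, 4),  |d|² = 32;  R = 2+3 = 5,  c = 32−5² = 7
v_rel = (-10, -3),  |v_rel|² = 109;  v_rel·d = (-10)·(-4) + (-3)·(4) = 28
109·t² − 56·t + 7 = 0  ⇒  m = 28² − 109·7 = 21
m = 21 > 0,  v_rel·d = 28 > 0  ⇒  inside

inside=yes margin=21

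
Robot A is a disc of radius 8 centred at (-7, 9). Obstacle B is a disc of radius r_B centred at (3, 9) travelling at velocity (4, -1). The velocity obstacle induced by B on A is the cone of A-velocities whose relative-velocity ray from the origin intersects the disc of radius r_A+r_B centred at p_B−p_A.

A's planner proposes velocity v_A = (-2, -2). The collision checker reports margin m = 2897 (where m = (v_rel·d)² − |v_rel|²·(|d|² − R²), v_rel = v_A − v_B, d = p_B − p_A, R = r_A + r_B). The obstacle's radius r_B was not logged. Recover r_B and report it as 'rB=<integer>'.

m = 2897
d = (10, 0);  v_rel = (-6, -1),  |v_rel|² = 37
v_rel×d = (-6)·(0) − (-1)·(10) = 10
since m = R²·37 − 10²:  R² = (100 + 2897) / 37 = 81
R = √81 = 9  ⇒  r_B = 9 − 8 = 1

rB=1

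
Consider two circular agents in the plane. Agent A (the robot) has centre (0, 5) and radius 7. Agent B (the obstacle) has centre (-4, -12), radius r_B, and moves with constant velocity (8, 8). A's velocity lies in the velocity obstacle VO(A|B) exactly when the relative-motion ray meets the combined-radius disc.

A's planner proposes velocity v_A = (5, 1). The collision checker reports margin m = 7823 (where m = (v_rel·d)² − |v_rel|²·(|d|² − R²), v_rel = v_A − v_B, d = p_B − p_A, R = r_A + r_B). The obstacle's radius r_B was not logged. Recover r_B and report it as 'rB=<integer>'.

m = 7823
d = (-4, -17);  v_rel = (-3, -7),  |v_rel|² = 58
v_rel×d = (-3)·(-17) − (-7)·(-4) = 23
since m = R²·58 − 23²:  R² = (529 + 7823) / 58 = 144
R = √144 = 12  ⇒  r_B = 12 − 7 = 5

rB=5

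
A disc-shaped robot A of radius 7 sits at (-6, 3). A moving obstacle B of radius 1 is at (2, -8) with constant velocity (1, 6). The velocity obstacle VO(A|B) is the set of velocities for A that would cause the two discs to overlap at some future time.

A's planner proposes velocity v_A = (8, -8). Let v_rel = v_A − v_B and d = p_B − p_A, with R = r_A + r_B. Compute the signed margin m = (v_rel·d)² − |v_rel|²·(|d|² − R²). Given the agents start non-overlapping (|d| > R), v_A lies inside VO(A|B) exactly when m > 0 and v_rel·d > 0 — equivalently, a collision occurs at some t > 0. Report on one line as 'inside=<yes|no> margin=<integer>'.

d = (8, -11),  |d|² = 185;  R = 7+1 = 8,  c = 185−8² = 121
v_rel = (7, -14),  |v_rel|² = 245;  v_rel·d = (7)·(8) + (-14)·(-11) = 210
245·t² − 420·t + 121 = 0  ⇒  m = 210² − 245·121 = 14455
m = 14455 > 0,  v_rel·d = 210 > 0  ⇒  inside

inside=yes margin=14455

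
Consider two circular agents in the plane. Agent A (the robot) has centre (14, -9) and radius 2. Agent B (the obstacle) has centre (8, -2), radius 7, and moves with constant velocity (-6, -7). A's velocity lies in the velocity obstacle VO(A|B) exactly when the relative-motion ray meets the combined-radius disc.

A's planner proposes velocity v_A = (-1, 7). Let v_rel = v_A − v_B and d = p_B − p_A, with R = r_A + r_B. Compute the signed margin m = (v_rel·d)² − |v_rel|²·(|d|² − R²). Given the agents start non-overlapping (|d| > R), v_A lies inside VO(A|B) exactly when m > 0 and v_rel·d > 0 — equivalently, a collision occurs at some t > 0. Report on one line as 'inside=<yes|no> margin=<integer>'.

d = (-6, 7),  |d|² = 85;  R = 2+7 = 9,  c = 85−9² = 4
v_rel = (5, 14),  |v_rel|² = 221;  v_rel·d = (5)·(-6) + (14)·(7) = 68
221·t² − 136·t + 4 = 0  ⇒  m = 68² − 221·4 = 3740
m = 3740 > 0,  v_rel·d = 68 > 0  ⇒  inside

inside=yes margin=3740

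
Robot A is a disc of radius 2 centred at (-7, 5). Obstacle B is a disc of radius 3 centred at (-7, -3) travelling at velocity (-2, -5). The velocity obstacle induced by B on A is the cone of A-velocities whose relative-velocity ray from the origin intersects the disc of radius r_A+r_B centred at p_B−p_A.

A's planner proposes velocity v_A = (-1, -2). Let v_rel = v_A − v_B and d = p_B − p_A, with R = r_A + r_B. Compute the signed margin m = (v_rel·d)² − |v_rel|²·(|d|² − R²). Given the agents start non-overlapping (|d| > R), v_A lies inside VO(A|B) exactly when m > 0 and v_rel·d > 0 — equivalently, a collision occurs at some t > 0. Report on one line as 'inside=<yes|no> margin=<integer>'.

d = (0, -8),  |d|² = 64;  R = 2+3 = 5,  c = 64−5² = 39
v_rel = (1, 3),  |v_rel|² = 10;  v_rel·d = (1)·(0) + (3)·(-8) = -24
10·t² + 48·t + 39 = 0  ⇒  m = (-24)² − 10·39 = 186
m = 186 > 0,  v_rel·d = -24 < 0  ⇒  outside

inside=no margin=186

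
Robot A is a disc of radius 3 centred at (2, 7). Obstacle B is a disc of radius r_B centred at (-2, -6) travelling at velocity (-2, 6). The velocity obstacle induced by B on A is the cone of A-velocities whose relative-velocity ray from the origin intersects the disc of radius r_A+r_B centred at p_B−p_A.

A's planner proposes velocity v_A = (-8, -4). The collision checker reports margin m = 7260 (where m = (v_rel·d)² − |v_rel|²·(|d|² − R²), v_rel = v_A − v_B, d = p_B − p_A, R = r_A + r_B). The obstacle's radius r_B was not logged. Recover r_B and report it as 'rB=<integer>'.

m = 7260
d = (-4, -13);  v_rel = (-6, -10),  |v_rel|² = 136
v_rel×d = (-6)·(-13) − (-10)·(-4) = 38
since m = R²·136 − 38²:  R² = (1444 + 7260) / 136 = 64
R = √64 = 8  ⇒  r_B = 8 − 3 = 5

rB=5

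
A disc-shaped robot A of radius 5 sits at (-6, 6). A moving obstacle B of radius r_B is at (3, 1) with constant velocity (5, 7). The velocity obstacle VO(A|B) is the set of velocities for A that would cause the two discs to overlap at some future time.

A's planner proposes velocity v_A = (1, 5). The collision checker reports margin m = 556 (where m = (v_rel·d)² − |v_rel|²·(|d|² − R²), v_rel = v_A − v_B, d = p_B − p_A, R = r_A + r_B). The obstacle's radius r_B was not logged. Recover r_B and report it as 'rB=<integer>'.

m = 556
d = (9, -5);  v_rel = (-4, -2),  |v_rel|² = 20
v_rel×d = (-4)·(-5) − (-2)·(9) = 38
since m = R²·20 − 38²:  R² = (1444 + 556) / 20 = 100
R = √100 = 10  ⇒  r_B = 10 − 5 = 5

rB=5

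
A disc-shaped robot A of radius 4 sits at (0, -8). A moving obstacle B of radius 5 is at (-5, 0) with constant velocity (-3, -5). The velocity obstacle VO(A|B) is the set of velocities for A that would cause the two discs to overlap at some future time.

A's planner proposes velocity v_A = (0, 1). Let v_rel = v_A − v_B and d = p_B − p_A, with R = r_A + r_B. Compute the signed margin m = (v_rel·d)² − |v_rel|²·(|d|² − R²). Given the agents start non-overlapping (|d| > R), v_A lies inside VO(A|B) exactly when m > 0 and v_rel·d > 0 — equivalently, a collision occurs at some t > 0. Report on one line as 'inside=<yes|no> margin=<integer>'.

d = (-5, 8),  |d|² = 89;  R = 4+5 = 9,  c = 89−9² = 8
v_rel = (3, 6),  |v_rel|² = 45;  v_rel·d = (3)·(-5) + (6)·(8) = 33
45·t² − 66·t + 8 = 0  ⇒  m = 33² − 45·8 = 729
m = 729 > 0,  v_rel·d = 33 > 0  ⇒  inside

inside=yes margin=729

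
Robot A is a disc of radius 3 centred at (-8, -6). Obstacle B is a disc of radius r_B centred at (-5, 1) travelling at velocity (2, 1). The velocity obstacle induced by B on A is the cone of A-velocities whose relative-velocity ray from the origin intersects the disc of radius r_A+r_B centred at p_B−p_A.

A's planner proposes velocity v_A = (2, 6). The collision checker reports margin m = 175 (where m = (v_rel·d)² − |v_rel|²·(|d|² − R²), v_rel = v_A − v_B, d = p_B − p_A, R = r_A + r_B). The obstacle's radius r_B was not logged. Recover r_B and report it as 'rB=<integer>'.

m = 175
d = (3, 7);  v_rel = (0, 5),  |v_rel|² = 25
v_rel×d = (0)·(7) − (5)·(3) = -15
since m = R²·25 − (-15)²:  R² = (225 + 175) / 25 = 16
R = √16 = 4  ⇒  r_B = 4 − 3 = 1

rB=1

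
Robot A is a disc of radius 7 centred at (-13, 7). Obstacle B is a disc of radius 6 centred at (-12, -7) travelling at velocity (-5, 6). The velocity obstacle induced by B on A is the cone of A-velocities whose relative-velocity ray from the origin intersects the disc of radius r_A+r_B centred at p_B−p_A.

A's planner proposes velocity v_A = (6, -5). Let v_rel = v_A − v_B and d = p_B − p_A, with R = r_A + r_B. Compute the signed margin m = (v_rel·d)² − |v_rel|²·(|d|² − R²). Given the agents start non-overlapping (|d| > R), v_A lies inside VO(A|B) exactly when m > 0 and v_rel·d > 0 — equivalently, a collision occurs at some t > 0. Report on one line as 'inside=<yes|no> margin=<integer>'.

d = (1, -14),  |d|² = 197;  R = 7+6 = 13,  c = 197−13² = 28
v_rel = (11, -11),  |v_rel|² = 242;  v_rel·d = (11)·(1) + (-11)·(-14) = 165
242·t² − 330·t + 28 = 0  ⇒  m = 165² − 242·28 = 20449
m = 20449 > 0,  v_rel·d = 165 > 0  ⇒  inside

inside=yes margin=20449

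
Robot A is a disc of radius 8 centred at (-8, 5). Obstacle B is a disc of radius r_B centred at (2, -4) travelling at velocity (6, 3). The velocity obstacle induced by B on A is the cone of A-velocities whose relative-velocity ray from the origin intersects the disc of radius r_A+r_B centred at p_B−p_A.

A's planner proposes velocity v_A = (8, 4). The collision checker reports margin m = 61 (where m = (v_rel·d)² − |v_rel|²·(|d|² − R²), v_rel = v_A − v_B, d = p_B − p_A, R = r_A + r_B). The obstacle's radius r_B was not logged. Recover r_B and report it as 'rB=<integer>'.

m = 61
d = (10, -9);  v_rel = (2, 1),  |v_rel|² = 5
v_rel×d = (2)·(-9) − (1)·(10) = -28
since m = R²·5 − (-28)²:  R² = (784 + 61) / 5 = 169
R = √169 = 13  ⇒  r_B = 13 − 8 = 5

rB=5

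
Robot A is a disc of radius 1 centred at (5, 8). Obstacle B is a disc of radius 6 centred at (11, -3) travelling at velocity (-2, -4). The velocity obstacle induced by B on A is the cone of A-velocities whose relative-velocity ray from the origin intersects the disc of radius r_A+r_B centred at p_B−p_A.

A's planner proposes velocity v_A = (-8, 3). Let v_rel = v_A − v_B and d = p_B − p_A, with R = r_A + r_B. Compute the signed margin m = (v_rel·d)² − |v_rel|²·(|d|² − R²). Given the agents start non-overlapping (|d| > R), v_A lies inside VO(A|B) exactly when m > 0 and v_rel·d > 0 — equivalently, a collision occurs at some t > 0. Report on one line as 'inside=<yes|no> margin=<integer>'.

d = (6, -11),  |d|² = 157;  R = 1+6 = 7,  c = 157−7² = 108
v_rel = (-6, 7),  |v_rel|² = 85;  v_rel·d = (-6)·(6) + (7)·(-11) = -113
85·t² + 226·t + 108 = 0  ⇒  m = (-113)² − 85·108 = 3589
m = 3589 > 0,  v_rel·d = -113 < 0  ⇒  outside

inside=no margin=3589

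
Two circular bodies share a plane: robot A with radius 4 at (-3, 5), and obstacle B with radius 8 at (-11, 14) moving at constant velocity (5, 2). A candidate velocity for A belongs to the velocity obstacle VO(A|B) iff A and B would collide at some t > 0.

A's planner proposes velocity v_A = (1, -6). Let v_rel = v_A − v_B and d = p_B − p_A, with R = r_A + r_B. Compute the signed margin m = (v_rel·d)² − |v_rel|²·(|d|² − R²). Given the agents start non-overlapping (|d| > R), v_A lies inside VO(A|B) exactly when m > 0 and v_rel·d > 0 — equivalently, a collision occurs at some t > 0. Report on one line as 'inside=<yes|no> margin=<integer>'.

d = (-8, 9),  |d|² = 145;  R = 4+8 = 12,  c = 145−12² = 1
v_rel = (-4, -8),  |v_rel|² = 80;  v_rel·d = (-4)·(-8) + (-8)·(9) = -40
80·t² + 80·t + 1 = 0  ⇒  m = (-40)² − 80·1 = 1520
m = 1520 > 0,  v_rel·d = -40 < 0  ⇒  outside

inside=no margin=1520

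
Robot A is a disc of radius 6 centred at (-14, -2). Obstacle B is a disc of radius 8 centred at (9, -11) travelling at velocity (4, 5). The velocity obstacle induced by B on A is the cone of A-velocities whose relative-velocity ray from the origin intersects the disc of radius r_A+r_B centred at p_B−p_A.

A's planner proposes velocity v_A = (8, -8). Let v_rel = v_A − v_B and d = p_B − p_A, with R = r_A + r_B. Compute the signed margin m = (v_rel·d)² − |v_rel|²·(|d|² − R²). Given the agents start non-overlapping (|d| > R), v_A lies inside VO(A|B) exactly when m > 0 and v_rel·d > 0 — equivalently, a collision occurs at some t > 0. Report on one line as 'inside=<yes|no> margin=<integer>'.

d = (23, -9),  |d|² = 610;  R = 6+8 = 14,  c = 610−14² = 414
v_rel = (4, -13),  |v_rel|² = 185;  v_rel·d = (4)·(23) + (-13)·(-9) = 209
185·t² − 418·t + 414 = 0  ⇒  m = 209² − 185·414 = -32909
m = -32909 < 0,  v_rel·d = 209 > 0  ⇒  outside

inside=no margin=-32909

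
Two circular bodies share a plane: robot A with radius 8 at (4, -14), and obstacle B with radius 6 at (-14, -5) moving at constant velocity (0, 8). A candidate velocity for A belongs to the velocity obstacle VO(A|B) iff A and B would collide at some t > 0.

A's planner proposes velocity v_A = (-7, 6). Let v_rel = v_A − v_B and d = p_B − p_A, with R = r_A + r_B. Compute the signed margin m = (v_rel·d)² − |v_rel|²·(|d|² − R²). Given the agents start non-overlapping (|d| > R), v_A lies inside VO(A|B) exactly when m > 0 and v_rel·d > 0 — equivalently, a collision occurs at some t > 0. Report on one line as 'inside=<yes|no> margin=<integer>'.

d = (-18, 9),  |d|² = 405;  R = 8+6 = 14,  c = 405−14² = 209
v_rel = (-7, -2),  |v_rel|² = 53;  v_rel·d = (-7)·(-18) + (-2)·(9) = 108
53·t² − 216·t + 209 = 0  ⇒  m = 108² − 53·209 = 587
m = 587 > 0,  v_rel·d = 108 > 0  ⇒  inside

inside=yes margin=587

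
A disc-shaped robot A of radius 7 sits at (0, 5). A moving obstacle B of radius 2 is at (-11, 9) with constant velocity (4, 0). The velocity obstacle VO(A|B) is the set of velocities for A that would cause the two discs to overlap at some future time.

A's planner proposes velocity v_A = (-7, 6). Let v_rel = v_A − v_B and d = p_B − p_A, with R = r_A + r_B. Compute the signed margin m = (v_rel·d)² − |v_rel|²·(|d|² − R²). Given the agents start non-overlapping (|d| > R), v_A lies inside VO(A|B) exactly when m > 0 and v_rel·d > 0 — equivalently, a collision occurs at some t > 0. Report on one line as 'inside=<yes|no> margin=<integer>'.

d = (-11, 4),  |d|² = 137;  R = 7+2 = 9,  c = 137−9² = 56
v_rel = (-11, 6),  |v_rel|² = 157;  v_rel·d = (-11)·(-11) + (6)·(4) = 145
157·t² − 290·t + 56 = 0  ⇒  m = 145² − 157·56 = 12233
m = 12233 > 0,  v_rel·d = 145 > 0  ⇒  inside

inside=yes margin=12233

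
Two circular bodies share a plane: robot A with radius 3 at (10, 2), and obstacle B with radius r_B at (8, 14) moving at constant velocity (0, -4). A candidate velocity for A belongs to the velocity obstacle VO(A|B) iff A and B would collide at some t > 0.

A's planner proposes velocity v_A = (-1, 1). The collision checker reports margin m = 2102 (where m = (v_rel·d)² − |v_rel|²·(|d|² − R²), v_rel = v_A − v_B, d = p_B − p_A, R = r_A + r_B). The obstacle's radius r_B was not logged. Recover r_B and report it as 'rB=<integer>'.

m = 2102
d = (-2, 12);  v_rel = (-1, 5),  |v_rel|² = 26
v_rel×d = (-1)·(12) − (5)·(-2) = -2
since m = R²·26 − (-2)²:  R² = (4 + 2102) / 26 = 81
R = √81 = 9  ⇒  r_B = 9 − 3 = 6

rB=6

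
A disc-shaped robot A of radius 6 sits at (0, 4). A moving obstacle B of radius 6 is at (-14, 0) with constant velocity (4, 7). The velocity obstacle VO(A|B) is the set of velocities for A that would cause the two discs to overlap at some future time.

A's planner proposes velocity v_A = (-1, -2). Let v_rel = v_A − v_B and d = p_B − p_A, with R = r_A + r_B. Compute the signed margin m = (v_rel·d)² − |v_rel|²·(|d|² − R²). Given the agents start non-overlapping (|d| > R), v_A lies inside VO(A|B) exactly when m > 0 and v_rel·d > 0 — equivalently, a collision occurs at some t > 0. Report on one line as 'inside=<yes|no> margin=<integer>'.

d = (-14, -4),  |d|² = 212;  R = 6+6 = 12,  c = 212−12² = 68
v_rel = (-5, -9),  |v_rel|² = 106;  v_rel·d = (-5)·(-14) + (-9)·(-4) = 106
106·t² − 212·t + 68 = 0  ⇒  m = 106² − 106·68 = 4028
m = 4028 > 0,  v_rel·d = 106 > 0  ⇒  inside

inside=yes margin=4028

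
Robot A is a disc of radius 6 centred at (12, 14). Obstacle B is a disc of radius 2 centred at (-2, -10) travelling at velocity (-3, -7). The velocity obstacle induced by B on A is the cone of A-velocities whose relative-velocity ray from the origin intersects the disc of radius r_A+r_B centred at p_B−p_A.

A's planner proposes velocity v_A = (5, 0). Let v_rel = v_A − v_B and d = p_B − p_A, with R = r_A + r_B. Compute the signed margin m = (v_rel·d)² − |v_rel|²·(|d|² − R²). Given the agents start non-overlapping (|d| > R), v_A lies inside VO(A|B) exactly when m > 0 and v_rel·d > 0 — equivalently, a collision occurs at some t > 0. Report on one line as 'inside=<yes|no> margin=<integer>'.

d = (-14, -24),  |d|² = 772;  R = 6+2 = 8,  c = 772−8² = 708
v_rel = (8, 7),  |v_rel|² = 113;  v_rel·d = (8)·(-14) + (7)·(-24) = -280
113·t² + 560·t + 708 = 0  ⇒  m = (-280)² − 113·708 = -1604
m = -1604 < 0,  v_rel·d = -280 < 0  ⇒  outside

inside=no margin=-1604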